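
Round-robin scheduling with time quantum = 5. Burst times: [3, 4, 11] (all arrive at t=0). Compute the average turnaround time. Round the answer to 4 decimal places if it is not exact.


Time quantum = 5
Execution trace:
  J1 runs 3 units, time = 3
  J2 runs 4 units, time = 7
  J3 runs 5 units, time = 12
  J3 runs 5 units, time = 17
  J3 runs 1 units, time = 18
Finish times: [3, 7, 18]
Average turnaround = 28/3 = 9.3333

9.3333


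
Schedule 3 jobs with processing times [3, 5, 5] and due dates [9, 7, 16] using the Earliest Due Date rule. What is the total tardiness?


Sort by due date (EDD order): [(5, 7), (3, 9), (5, 16)]
Compute completion times and tardiness:
  Job 1: p=5, d=7, C=5, tardiness=max(0,5-7)=0
  Job 2: p=3, d=9, C=8, tardiness=max(0,8-9)=0
  Job 3: p=5, d=16, C=13, tardiness=max(0,13-16)=0
Total tardiness = 0

0


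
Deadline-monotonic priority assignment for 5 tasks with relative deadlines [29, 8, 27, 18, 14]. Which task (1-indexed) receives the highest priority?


Sort tasks by relative deadline (ascending):
  Task 2: deadline = 8
  Task 5: deadline = 14
  Task 4: deadline = 18
  Task 3: deadline = 27
  Task 1: deadline = 29
Priority order (highest first): [2, 5, 4, 3, 1]
Highest priority task = 2

2


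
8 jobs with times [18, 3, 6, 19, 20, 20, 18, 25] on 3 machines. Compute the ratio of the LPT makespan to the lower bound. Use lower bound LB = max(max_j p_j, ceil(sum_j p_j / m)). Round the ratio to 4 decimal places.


LPT order: [25, 20, 20, 19, 18, 18, 6, 3]
Machine loads after assignment: [43, 42, 44]
LPT makespan = 44
Lower bound = max(max_job, ceil(total/3)) = max(25, 43) = 43
Ratio = 44 / 43 = 1.0233

1.0233


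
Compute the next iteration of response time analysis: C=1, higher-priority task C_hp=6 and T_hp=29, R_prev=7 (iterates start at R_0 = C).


R_next = C + ceil(R_prev / T_hp) * C_hp
ceil(7 / 29) = ceil(0.2414) = 1
Interference = 1 * 6 = 6
R_next = 1 + 6 = 7
R_next = R_prev, so the iteration has converged (response time = 7).

7


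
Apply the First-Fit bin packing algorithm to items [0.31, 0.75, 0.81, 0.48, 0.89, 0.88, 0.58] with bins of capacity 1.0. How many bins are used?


Place items sequentially using First-Fit:
  Item 0.31 -> new Bin 1
  Item 0.75 -> new Bin 2
  Item 0.81 -> new Bin 3
  Item 0.48 -> Bin 1 (now 0.79)
  Item 0.89 -> new Bin 4
  Item 0.88 -> new Bin 5
  Item 0.58 -> new Bin 6
Total bins used = 6

6


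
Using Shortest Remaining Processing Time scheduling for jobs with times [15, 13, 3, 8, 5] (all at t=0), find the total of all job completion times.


Since all jobs arrive at t=0, SRPT equals SPT ordering.
SPT order: [3, 5, 8, 13, 15]
Completion times:
  Job 1: p=3, C=3
  Job 2: p=5, C=8
  Job 3: p=8, C=16
  Job 4: p=13, C=29
  Job 5: p=15, C=44
Total completion time = 3 + 8 + 16 + 29 + 44 = 100

100


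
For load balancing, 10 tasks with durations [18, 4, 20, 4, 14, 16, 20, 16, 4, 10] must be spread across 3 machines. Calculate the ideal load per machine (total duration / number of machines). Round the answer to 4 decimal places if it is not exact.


Total processing time = 18 + 4 + 20 + 4 + 14 + 16 + 20 + 16 + 4 + 10 = 126
Number of machines = 3
Ideal balanced load = 126 / 3 = 42.0

42.0


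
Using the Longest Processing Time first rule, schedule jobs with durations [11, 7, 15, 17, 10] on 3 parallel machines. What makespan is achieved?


Sort jobs in decreasing order (LPT): [17, 15, 11, 10, 7]
Assign each job to the least loaded machine:
  Machine 1: jobs [17], load = 17
  Machine 2: jobs [15, 7], load = 22
  Machine 3: jobs [11, 10], load = 21
Makespan = max load = 22

22


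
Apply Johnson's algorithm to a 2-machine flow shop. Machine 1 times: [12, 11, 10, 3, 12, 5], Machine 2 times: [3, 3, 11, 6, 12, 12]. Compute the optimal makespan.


Apply Johnson's rule:
  Group 1 (a <= b): [(4, 3, 6), (6, 5, 12), (3, 10, 11), (5, 12, 12)]
  Group 2 (a > b): [(1, 12, 3), (2, 11, 3)]
Optimal job order: [4, 6, 3, 5, 1, 2]
Schedule:
  Job 4: M1 done at 3, M2 done at 9
  Job 6: M1 done at 8, M2 done at 21
  Job 3: M1 done at 18, M2 done at 32
  Job 5: M1 done at 30, M2 done at 44
  Job 1: M1 done at 42, M2 done at 47
  Job 2: M1 done at 53, M2 done at 56
Makespan = 56

56


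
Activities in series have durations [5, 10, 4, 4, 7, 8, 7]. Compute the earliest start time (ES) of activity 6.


Activity 6 starts after activities 1 through 5 complete.
Predecessor durations: [5, 10, 4, 4, 7]
ES = 5 + 10 + 4 + 4 + 7 = 30

30


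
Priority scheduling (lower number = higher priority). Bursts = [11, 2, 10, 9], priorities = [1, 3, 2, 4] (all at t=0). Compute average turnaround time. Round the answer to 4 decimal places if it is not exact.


Sort by priority (ascending = highest first):
Order: [(1, 11), (2, 10), (3, 2), (4, 9)]
Completion times:
  Priority 1, burst=11, C=11
  Priority 2, burst=10, C=21
  Priority 3, burst=2, C=23
  Priority 4, burst=9, C=32
Average turnaround = 87/4 = 21.75

21.75


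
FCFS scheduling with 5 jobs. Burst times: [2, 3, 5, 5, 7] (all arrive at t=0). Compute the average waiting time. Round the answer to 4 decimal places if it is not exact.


FCFS order (as given): [2, 3, 5, 5, 7]
Waiting times:
  Job 1: wait = 0
  Job 2: wait = 2
  Job 3: wait = 5
  Job 4: wait = 10
  Job 5: wait = 15
Sum of waiting times = 32
Average waiting time = 32/5 = 6.4

6.4


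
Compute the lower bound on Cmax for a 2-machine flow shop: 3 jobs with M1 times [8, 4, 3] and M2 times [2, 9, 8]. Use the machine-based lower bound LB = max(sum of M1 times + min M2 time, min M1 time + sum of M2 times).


LB1 = sum(M1 times) + min(M2 times) = 15 + 2 = 17
LB2 = min(M1 times) + sum(M2 times) = 3 + 19 = 22
Lower bound = max(LB1, LB2) = max(17, 22) = 22

22


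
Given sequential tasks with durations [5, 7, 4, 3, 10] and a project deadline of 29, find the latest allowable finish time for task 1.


LF(activity 1) = deadline - sum of successor durations
Successors: activities 2 through 5 with durations [7, 4, 3, 10]
Sum of successor durations = 24
LF = 29 - 24 = 5

5


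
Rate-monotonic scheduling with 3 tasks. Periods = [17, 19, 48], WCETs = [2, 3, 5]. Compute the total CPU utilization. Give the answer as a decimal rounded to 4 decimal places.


Compute individual utilizations (exact fractions):
  Task 1: C/T = 2/17 (approx. 0.1176)
  Task 2: C/T = 3/19 (approx. 0.1579)
  Task 3: C/T = 5/48 (approx. 0.1042)
Total utilization U = 2/17 + 3/19 + 5/48 = 5887/15504
Rounded to 4 decimal places: U = 0.3797
RM (Liu & Layland) bound for 3 tasks = 0.779763; compare with U = 5887/15504 (approx. 0.379708)
U <= bound, so schedulable by RM sufficient condition.

0.3797


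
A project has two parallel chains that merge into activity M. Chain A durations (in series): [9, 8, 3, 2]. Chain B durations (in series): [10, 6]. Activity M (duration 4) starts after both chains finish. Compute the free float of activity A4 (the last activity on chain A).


ES(A4) = sum of predecessors on chain A = 20
EF(A4) = ES + duration = 20 + 2 = 22
Successor of A4 is M. ES(M) = max(sum(A), sum(B)) = max(22, 16) = 22
Free float = ES(successor) - EF(current) = 22 - 22 = 0

0


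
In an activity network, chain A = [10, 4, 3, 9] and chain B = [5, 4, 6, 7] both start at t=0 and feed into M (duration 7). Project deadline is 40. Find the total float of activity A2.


Forward pass: ES(A2) = sum of predecessors on chain A = 10
EF = ES + duration = 10 + 4 = 14
Backward pass: LF(M) = deadline = 40; LS(M) = 40 - 7 = 33
LF(A2) = LS(M) - sum(successors on chain A) = 33 - 12 = 21
LS = LF - duration = 21 - 4 = 17
Total float = LS - ES = 17 - 10 = 7

7


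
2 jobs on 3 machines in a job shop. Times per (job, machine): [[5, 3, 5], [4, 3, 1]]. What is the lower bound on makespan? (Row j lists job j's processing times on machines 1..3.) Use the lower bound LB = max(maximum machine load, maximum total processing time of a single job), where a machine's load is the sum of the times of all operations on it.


Machine loads:
  Machine 1: 5 + 4 = 9
  Machine 2: 3 + 3 = 6
  Machine 3: 5 + 1 = 6
Max machine load = 9
Job totals:
  Job 1: 13
  Job 2: 8
Max job total = 13
Lower bound = max(9, 13) = 13

13


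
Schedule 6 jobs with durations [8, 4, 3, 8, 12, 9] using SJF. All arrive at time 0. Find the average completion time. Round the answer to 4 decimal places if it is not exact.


SJF order (ascending): [3, 4, 8, 8, 9, 12]
Completion times:
  Job 1: burst=3, C=3
  Job 2: burst=4, C=7
  Job 3: burst=8, C=15
  Job 4: burst=8, C=23
  Job 5: burst=9, C=32
  Job 6: burst=12, C=44
Average completion = 124/6 = 20.6667

20.6667


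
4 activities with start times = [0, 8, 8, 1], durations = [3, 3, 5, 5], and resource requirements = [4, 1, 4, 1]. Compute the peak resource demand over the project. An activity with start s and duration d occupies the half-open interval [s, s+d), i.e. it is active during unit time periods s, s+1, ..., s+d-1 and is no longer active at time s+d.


Each activity i is active on [start_i, start_i + duration_i).
Compute total resource usage per time slot:
  t=0: active resources = [4], total = 4
  t=1: active resources = [4, 1], total = 5
  t=2: active resources = [4, 1], total = 5
  t=3: active resources = [1], total = 1
  t=4: active resources = [1], total = 1
  t=5: active resources = [1], total = 1
  t=6: active resources = [], total = 0
  t=7: active resources = [], total = 0
  t=8: active resources = [1, 4], total = 5
  t=9: active resources = [1, 4], total = 5
  t=10: active resources = [1, 4], total = 5
  t=11: active resources = [4], total = 4
  t=12: active resources = [4], total = 4
Peak resource demand = 5

5


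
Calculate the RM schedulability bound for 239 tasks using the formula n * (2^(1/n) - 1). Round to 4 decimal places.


Compute 2^(1/239) = 1.0029044070
Subtract 1: 1.0029044070 - 1 = 0.0029044070
Multiply by n: 239 * 0.0029044070 = 0.6941532730
Round to 4 dp: 0.6942

0.6942


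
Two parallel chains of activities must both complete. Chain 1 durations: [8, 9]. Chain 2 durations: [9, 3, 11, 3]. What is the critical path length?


Path A total = 8 + 9 = 17
Path B total = 9 + 3 + 11 + 3 = 26
Critical path = longest path = max(17, 26) = 26

26


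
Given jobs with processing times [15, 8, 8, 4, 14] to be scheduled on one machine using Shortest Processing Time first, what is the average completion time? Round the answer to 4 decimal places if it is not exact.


Sort jobs by processing time (SPT order): [4, 8, 8, 14, 15]
Compute completion times sequentially:
  Job 1: processing = 4, completes at 4
  Job 2: processing = 8, completes at 12
  Job 3: processing = 8, completes at 20
  Job 4: processing = 14, completes at 34
  Job 5: processing = 15, completes at 49
Sum of completion times = 119
Average completion time = 119/5 = 23.8

23.8


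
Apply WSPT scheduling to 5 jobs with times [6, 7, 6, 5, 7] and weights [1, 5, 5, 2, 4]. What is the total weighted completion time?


Compute p/w ratios and sort ascending (WSPT): [(6, 5), (7, 5), (7, 4), (5, 2), (6, 1)]
Compute weighted completion times:
  Job (p=6,w=5): C=6, w*C=5*6=30
  Job (p=7,w=5): C=13, w*C=5*13=65
  Job (p=7,w=4): C=20, w*C=4*20=80
  Job (p=5,w=2): C=25, w*C=2*25=50
  Job (p=6,w=1): C=31, w*C=1*31=31
Total weighted completion time = 256

256


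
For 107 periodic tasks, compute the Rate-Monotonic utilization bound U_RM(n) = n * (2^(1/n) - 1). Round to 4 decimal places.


Compute 2^(1/107) = 1.0064990387
Subtract 1: 1.0064990387 - 1 = 0.0064990387
Multiply by n: 107 * 0.0064990387 = 0.6953971409
Round to 4 dp: 0.6954

0.6954


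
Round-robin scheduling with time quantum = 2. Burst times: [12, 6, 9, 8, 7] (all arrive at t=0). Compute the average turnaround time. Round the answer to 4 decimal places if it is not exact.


Time quantum = 2
Execution trace:
  J1 runs 2 units, time = 2
  J2 runs 2 units, time = 4
  J3 runs 2 units, time = 6
  J4 runs 2 units, time = 8
  J5 runs 2 units, time = 10
  J1 runs 2 units, time = 12
  J2 runs 2 units, time = 14
  J3 runs 2 units, time = 16
  J4 runs 2 units, time = 18
  J5 runs 2 units, time = 20
  J1 runs 2 units, time = 22
  J2 runs 2 units, time = 24
  J3 runs 2 units, time = 26
  J4 runs 2 units, time = 28
  J5 runs 2 units, time = 30
  J1 runs 2 units, time = 32
  J3 runs 2 units, time = 34
  J4 runs 2 units, time = 36
  J5 runs 1 units, time = 37
  J1 runs 2 units, time = 39
  J3 runs 1 units, time = 40
  J1 runs 2 units, time = 42
Finish times: [42, 24, 40, 36, 37]
Average turnaround = 179/5 = 35.8

35.8


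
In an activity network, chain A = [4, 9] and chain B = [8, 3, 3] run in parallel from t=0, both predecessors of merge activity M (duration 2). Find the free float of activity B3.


ES(B3) = sum of predecessors on chain B = 11
EF(B3) = ES + duration = 11 + 3 = 14
Successor of B3 is M. ES(M) = max(sum(A), sum(B)) = max(13, 14) = 14
Free float = ES(successor) - EF(current) = 14 - 14 = 0

0


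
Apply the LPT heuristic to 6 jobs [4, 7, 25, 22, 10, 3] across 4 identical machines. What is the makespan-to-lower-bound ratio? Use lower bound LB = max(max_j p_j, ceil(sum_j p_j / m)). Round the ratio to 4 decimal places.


LPT order: [25, 22, 10, 7, 4, 3]
Machine loads after assignment: [25, 22, 13, 11]
LPT makespan = 25
Lower bound = max(max_job, ceil(total/4)) = max(25, 18) = 25
Ratio = 25 / 25 = 1.0

1.0


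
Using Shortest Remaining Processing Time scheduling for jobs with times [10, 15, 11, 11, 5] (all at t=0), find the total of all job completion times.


Since all jobs arrive at t=0, SRPT equals SPT ordering.
SPT order: [5, 10, 11, 11, 15]
Completion times:
  Job 1: p=5, C=5
  Job 2: p=10, C=15
  Job 3: p=11, C=26
  Job 4: p=11, C=37
  Job 5: p=15, C=52
Total completion time = 5 + 15 + 26 + 37 + 52 = 135

135


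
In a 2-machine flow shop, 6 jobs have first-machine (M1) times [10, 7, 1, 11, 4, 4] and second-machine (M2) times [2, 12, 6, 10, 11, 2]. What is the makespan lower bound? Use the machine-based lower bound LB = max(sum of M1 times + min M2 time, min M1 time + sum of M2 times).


LB1 = sum(M1 times) + min(M2 times) = 37 + 2 = 39
LB2 = min(M1 times) + sum(M2 times) = 1 + 43 = 44
Lower bound = max(LB1, LB2) = max(39, 44) = 44

44


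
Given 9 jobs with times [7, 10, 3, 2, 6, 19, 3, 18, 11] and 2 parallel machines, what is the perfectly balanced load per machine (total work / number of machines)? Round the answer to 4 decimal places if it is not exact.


Total processing time = 7 + 10 + 3 + 2 + 6 + 19 + 3 + 18 + 11 = 79
Number of machines = 2
Ideal balanced load = 79 / 2 = 39.5

39.5


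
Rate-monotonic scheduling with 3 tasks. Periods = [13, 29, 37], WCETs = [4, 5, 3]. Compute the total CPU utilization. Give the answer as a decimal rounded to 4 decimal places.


Compute individual utilizations (exact fractions):
  Task 1: C/T = 4/13 (approx. 0.3077)
  Task 2: C/T = 5/29 (approx. 0.1724)
  Task 3: C/T = 3/37 (approx. 0.0811)
Total utilization U = 4/13 + 5/29 + 3/37 = 7828/13949
Rounded to 4 decimal places: U = 0.5612
RM (Liu & Layland) bound for 3 tasks = 0.779763; compare with U = 7828/13949 (approx. 0.561187)
U <= bound, so schedulable by RM sufficient condition.

0.5612


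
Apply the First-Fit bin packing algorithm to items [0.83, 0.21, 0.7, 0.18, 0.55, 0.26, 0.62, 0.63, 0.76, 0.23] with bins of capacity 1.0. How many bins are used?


Place items sequentially using First-Fit:
  Item 0.83 -> new Bin 1
  Item 0.21 -> new Bin 2
  Item 0.7 -> Bin 2 (now 0.91)
  Item 0.18 -> new Bin 3
  Item 0.55 -> Bin 3 (now 0.73)
  Item 0.26 -> Bin 3 (now 0.99)
  Item 0.62 -> new Bin 4
  Item 0.63 -> new Bin 5
  Item 0.76 -> new Bin 6
  Item 0.23 -> Bin 4 (now 0.85)
Total bins used = 6

6


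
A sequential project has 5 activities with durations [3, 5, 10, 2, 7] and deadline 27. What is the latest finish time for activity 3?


LF(activity 3) = deadline - sum of successor durations
Successors: activities 4 through 5 with durations [2, 7]
Sum of successor durations = 9
LF = 27 - 9 = 18

18


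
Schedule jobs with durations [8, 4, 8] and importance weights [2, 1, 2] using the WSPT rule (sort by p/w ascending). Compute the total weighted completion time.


Compute p/w ratios and sort ascending (WSPT): [(8, 2), (4, 1), (8, 2)]
Compute weighted completion times:
  Job (p=8,w=2): C=8, w*C=2*8=16
  Job (p=4,w=1): C=12, w*C=1*12=12
  Job (p=8,w=2): C=20, w*C=2*20=40
Total weighted completion time = 68

68


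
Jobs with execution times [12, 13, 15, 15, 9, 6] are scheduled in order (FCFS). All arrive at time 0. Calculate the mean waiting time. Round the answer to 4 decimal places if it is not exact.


FCFS order (as given): [12, 13, 15, 15, 9, 6]
Waiting times:
  Job 1: wait = 0
  Job 2: wait = 12
  Job 3: wait = 25
  Job 4: wait = 40
  Job 5: wait = 55
  Job 6: wait = 64
Sum of waiting times = 196
Average waiting time = 196/6 = 32.6667

32.6667


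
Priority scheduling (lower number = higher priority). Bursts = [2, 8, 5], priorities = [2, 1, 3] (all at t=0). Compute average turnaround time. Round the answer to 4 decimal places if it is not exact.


Sort by priority (ascending = highest first):
Order: [(1, 8), (2, 2), (3, 5)]
Completion times:
  Priority 1, burst=8, C=8
  Priority 2, burst=2, C=10
  Priority 3, burst=5, C=15
Average turnaround = 33/3 = 11.0

11.0


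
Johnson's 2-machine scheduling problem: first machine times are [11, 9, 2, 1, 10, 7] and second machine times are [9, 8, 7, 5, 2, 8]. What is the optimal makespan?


Apply Johnson's rule:
  Group 1 (a <= b): [(4, 1, 5), (3, 2, 7), (6, 7, 8)]
  Group 2 (a > b): [(1, 11, 9), (2, 9, 8), (5, 10, 2)]
Optimal job order: [4, 3, 6, 1, 2, 5]
Schedule:
  Job 4: M1 done at 1, M2 done at 6
  Job 3: M1 done at 3, M2 done at 13
  Job 6: M1 done at 10, M2 done at 21
  Job 1: M1 done at 21, M2 done at 30
  Job 2: M1 done at 30, M2 done at 38
  Job 5: M1 done at 40, M2 done at 42
Makespan = 42

42


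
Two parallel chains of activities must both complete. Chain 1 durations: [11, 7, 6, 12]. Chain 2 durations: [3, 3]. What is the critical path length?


Path A total = 11 + 7 + 6 + 12 = 36
Path B total = 3 + 3 = 6
Critical path = longest path = max(36, 6) = 36

36


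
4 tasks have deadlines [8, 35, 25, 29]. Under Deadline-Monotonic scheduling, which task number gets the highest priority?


Sort tasks by relative deadline (ascending):
  Task 1: deadline = 8
  Task 3: deadline = 25
  Task 4: deadline = 29
  Task 2: deadline = 35
Priority order (highest first): [1, 3, 4, 2]
Highest priority task = 1

1


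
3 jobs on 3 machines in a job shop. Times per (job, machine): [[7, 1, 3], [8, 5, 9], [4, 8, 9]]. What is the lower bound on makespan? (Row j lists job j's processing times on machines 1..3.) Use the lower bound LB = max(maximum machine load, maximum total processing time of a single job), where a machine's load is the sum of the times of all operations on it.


Machine loads:
  Machine 1: 7 + 8 + 4 = 19
  Machine 2: 1 + 5 + 8 = 14
  Machine 3: 3 + 9 + 9 = 21
Max machine load = 21
Job totals:
  Job 1: 11
  Job 2: 22
  Job 3: 21
Max job total = 22
Lower bound = max(21, 22) = 22

22


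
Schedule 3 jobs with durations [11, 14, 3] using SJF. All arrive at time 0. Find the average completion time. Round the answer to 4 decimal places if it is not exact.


SJF order (ascending): [3, 11, 14]
Completion times:
  Job 1: burst=3, C=3
  Job 2: burst=11, C=14
  Job 3: burst=14, C=28
Average completion = 45/3 = 15.0

15.0


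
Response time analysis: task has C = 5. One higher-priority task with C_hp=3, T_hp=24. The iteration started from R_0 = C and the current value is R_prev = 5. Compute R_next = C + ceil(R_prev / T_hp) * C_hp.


R_next = C + ceil(R_prev / T_hp) * C_hp
ceil(5 / 24) = ceil(0.2083) = 1
Interference = 1 * 3 = 3
R_next = 5 + 3 = 8

8


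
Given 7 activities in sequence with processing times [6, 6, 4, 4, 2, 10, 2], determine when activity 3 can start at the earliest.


Activity 3 starts after activities 1 through 2 complete.
Predecessor durations: [6, 6]
ES = 6 + 6 = 12

12


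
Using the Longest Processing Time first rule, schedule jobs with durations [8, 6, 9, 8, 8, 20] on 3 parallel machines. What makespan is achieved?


Sort jobs in decreasing order (LPT): [20, 9, 8, 8, 8, 6]
Assign each job to the least loaded machine:
  Machine 1: jobs [20], load = 20
  Machine 2: jobs [9, 8], load = 17
  Machine 3: jobs [8, 8, 6], load = 22
Makespan = max load = 22

22


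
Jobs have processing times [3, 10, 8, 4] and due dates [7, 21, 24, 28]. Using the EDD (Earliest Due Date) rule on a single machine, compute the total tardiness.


Sort by due date (EDD order): [(3, 7), (10, 21), (8, 24), (4, 28)]
Compute completion times and tardiness:
  Job 1: p=3, d=7, C=3, tardiness=max(0,3-7)=0
  Job 2: p=10, d=21, C=13, tardiness=max(0,13-21)=0
  Job 3: p=8, d=24, C=21, tardiness=max(0,21-24)=0
  Job 4: p=4, d=28, C=25, tardiness=max(0,25-28)=0
Total tardiness = 0

0


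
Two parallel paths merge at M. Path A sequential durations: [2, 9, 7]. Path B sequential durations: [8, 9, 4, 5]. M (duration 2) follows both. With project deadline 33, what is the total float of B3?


Forward pass: ES(B3) = sum of predecessors on chain B = 17
EF = ES + duration = 17 + 4 = 21
Backward pass: LF(M) = deadline = 33; LS(M) = 33 - 2 = 31
LF(B3) = LS(M) - sum(successors on chain B) = 31 - 5 = 26
LS = LF - duration = 26 - 4 = 22
Total float = LS - ES = 22 - 17 = 5

5


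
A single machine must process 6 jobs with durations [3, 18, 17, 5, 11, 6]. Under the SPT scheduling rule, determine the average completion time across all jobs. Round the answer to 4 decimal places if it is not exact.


Sort jobs by processing time (SPT order): [3, 5, 6, 11, 17, 18]
Compute completion times sequentially:
  Job 1: processing = 3, completes at 3
  Job 2: processing = 5, completes at 8
  Job 3: processing = 6, completes at 14
  Job 4: processing = 11, completes at 25
  Job 5: processing = 17, completes at 42
  Job 6: processing = 18, completes at 60
Sum of completion times = 152
Average completion time = 152/6 = 25.3333

25.3333


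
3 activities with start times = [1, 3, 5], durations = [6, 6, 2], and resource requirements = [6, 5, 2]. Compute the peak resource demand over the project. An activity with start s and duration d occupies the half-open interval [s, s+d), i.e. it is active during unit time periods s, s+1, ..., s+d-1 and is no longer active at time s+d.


Each activity i is active on [start_i, start_i + duration_i).
Compute total resource usage per time slot:
  t=0: active resources = [], total = 0
  t=1: active resources = [6], total = 6
  t=2: active resources = [6], total = 6
  t=3: active resources = [6, 5], total = 11
  t=4: active resources = [6, 5], total = 11
  t=5: active resources = [6, 5, 2], total = 13
  t=6: active resources = [6, 5, 2], total = 13
  t=7: active resources = [5], total = 5
  t=8: active resources = [5], total = 5
Peak resource demand = 13

13


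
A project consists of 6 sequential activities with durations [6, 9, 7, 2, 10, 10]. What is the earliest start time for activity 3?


Activity 3 starts after activities 1 through 2 complete.
Predecessor durations: [6, 9]
ES = 6 + 9 = 15

15


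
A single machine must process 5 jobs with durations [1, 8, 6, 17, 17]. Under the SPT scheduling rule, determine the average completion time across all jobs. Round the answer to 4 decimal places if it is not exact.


Sort jobs by processing time (SPT order): [1, 6, 8, 17, 17]
Compute completion times sequentially:
  Job 1: processing = 1, completes at 1
  Job 2: processing = 6, completes at 7
  Job 3: processing = 8, completes at 15
  Job 4: processing = 17, completes at 32
  Job 5: processing = 17, completes at 49
Sum of completion times = 104
Average completion time = 104/5 = 20.8

20.8


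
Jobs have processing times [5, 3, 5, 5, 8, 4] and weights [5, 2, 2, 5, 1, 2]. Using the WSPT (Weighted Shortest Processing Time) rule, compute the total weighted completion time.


Compute p/w ratios and sort ascending (WSPT): [(5, 5), (5, 5), (3, 2), (4, 2), (5, 2), (8, 1)]
Compute weighted completion times:
  Job (p=5,w=5): C=5, w*C=5*5=25
  Job (p=5,w=5): C=10, w*C=5*10=50
  Job (p=3,w=2): C=13, w*C=2*13=26
  Job (p=4,w=2): C=17, w*C=2*17=34
  Job (p=5,w=2): C=22, w*C=2*22=44
  Job (p=8,w=1): C=30, w*C=1*30=30
Total weighted completion time = 209

209


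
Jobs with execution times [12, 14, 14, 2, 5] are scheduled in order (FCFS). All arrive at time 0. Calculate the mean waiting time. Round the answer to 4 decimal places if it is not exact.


FCFS order (as given): [12, 14, 14, 2, 5]
Waiting times:
  Job 1: wait = 0
  Job 2: wait = 12
  Job 3: wait = 26
  Job 4: wait = 40
  Job 5: wait = 42
Sum of waiting times = 120
Average waiting time = 120/5 = 24.0

24.0


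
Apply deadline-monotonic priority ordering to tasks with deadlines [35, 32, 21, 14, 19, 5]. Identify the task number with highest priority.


Sort tasks by relative deadline (ascending):
  Task 6: deadline = 5
  Task 4: deadline = 14
  Task 5: deadline = 19
  Task 3: deadline = 21
  Task 2: deadline = 32
  Task 1: deadline = 35
Priority order (highest first): [6, 4, 5, 3, 2, 1]
Highest priority task = 6

6


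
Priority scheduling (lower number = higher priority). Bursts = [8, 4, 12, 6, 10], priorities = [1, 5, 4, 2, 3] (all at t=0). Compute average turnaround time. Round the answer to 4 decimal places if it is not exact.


Sort by priority (ascending = highest first):
Order: [(1, 8), (2, 6), (3, 10), (4, 12), (5, 4)]
Completion times:
  Priority 1, burst=8, C=8
  Priority 2, burst=6, C=14
  Priority 3, burst=10, C=24
  Priority 4, burst=12, C=36
  Priority 5, burst=4, C=40
Average turnaround = 122/5 = 24.4

24.4


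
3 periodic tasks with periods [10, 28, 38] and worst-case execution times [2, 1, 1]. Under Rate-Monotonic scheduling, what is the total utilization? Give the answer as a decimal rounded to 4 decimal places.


Compute individual utilizations (exact fractions):
  Task 1: C/T = 2/10 = 1/5 (approx. 0.2)
  Task 2: C/T = 1/28 (approx. 0.0357)
  Task 3: C/T = 1/38 (approx. 0.0263)
Total utilization U = 1/5 + 1/28 + 1/38 = 697/2660
Rounded to 4 decimal places: U = 0.2620
RM (Liu & Layland) bound for 3 tasks = 0.779763; compare with U = 697/2660 (approx. 0.262030)
U <= bound, so schedulable by RM sufficient condition.

0.2620


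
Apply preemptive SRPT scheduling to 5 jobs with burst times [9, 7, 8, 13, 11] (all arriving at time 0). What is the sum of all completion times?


Since all jobs arrive at t=0, SRPT equals SPT ordering.
SPT order: [7, 8, 9, 11, 13]
Completion times:
  Job 1: p=7, C=7
  Job 2: p=8, C=15
  Job 3: p=9, C=24
  Job 4: p=11, C=35
  Job 5: p=13, C=48
Total completion time = 7 + 15 + 24 + 35 + 48 = 129

129


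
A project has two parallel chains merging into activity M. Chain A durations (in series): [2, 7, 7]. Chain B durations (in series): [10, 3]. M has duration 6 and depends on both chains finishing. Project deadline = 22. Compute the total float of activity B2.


Forward pass: ES(B2) = sum of predecessors on chain B = 10
EF = ES + duration = 10 + 3 = 13
Backward pass: LF(M) = deadline = 22; LS(M) = 22 - 6 = 16
LF(B2) = LS(M) - sum(successors on chain B) = 16 - 0 = 16
LS = LF - duration = 16 - 3 = 13
Total float = LS - ES = 13 - 10 = 3

3


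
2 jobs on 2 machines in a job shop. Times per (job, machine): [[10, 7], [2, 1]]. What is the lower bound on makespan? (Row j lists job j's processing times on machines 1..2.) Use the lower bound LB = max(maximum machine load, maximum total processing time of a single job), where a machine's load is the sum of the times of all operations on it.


Machine loads:
  Machine 1: 10 + 2 = 12
  Machine 2: 7 + 1 = 8
Max machine load = 12
Job totals:
  Job 1: 17
  Job 2: 3
Max job total = 17
Lower bound = max(12, 17) = 17

17


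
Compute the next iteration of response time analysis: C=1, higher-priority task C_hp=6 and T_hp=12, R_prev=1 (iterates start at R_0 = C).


R_next = C + ceil(R_prev / T_hp) * C_hp
ceil(1 / 12) = ceil(0.0833) = 1
Interference = 1 * 6 = 6
R_next = 1 + 6 = 7

7


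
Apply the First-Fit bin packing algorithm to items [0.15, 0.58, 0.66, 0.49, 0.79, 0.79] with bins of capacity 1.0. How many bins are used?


Place items sequentially using First-Fit:
  Item 0.15 -> new Bin 1
  Item 0.58 -> Bin 1 (now 0.73)
  Item 0.66 -> new Bin 2
  Item 0.49 -> new Bin 3
  Item 0.79 -> new Bin 4
  Item 0.79 -> new Bin 5
Total bins used = 5

5


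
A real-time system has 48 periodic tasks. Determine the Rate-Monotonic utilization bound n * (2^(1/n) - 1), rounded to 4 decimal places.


Compute 2^(1/48) = 1.0145453349
Subtract 1: 1.0145453349 - 1 = 0.0145453349
Multiply by n: 48 * 0.0145453349 = 0.6981760752
Round to 4 dp: 0.6982

0.6982


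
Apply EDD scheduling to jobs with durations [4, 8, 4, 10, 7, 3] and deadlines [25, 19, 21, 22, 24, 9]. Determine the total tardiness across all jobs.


Sort by due date (EDD order): [(3, 9), (8, 19), (4, 21), (10, 22), (7, 24), (4, 25)]
Compute completion times and tardiness:
  Job 1: p=3, d=9, C=3, tardiness=max(0,3-9)=0
  Job 2: p=8, d=19, C=11, tardiness=max(0,11-19)=0
  Job 3: p=4, d=21, C=15, tardiness=max(0,15-21)=0
  Job 4: p=10, d=22, C=25, tardiness=max(0,25-22)=3
  Job 5: p=7, d=24, C=32, tardiness=max(0,32-24)=8
  Job 6: p=4, d=25, C=36, tardiness=max(0,36-25)=11
Total tardiness = 22

22


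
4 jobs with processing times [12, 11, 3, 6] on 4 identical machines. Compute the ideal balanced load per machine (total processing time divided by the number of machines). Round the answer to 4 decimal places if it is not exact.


Total processing time = 12 + 11 + 3 + 6 = 32
Number of machines = 4
Ideal balanced load = 32 / 4 = 8.0

8.0


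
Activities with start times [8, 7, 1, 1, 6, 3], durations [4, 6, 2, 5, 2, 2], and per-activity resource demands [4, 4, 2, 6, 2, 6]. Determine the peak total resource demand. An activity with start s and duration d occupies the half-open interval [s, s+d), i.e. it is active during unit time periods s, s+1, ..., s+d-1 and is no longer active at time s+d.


Each activity i is active on [start_i, start_i + duration_i).
Compute total resource usage per time slot:
  t=0: active resources = [], total = 0
  t=1: active resources = [2, 6], total = 8
  t=2: active resources = [2, 6], total = 8
  t=3: active resources = [6, 6], total = 12
  t=4: active resources = [6, 6], total = 12
  t=5: active resources = [6], total = 6
  t=6: active resources = [2], total = 2
  t=7: active resources = [4, 2], total = 6
  t=8: active resources = [4, 4], total = 8
  t=9: active resources = [4, 4], total = 8
  t=10: active resources = [4, 4], total = 8
  t=11: active resources = [4, 4], total = 8
  t=12: active resources = [4], total = 4
Peak resource demand = 12

12


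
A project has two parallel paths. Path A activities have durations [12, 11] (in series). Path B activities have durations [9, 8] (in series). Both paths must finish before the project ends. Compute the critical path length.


Path A total = 12 + 11 = 23
Path B total = 9 + 8 = 17
Critical path = longest path = max(23, 17) = 23

23


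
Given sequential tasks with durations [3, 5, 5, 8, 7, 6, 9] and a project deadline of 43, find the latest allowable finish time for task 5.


LF(activity 5) = deadline - sum of successor durations
Successors: activities 6 through 7 with durations [6, 9]
Sum of successor durations = 15
LF = 43 - 15 = 28

28


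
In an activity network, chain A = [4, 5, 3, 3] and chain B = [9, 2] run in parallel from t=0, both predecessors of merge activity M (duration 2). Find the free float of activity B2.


ES(B2) = sum of predecessors on chain B = 9
EF(B2) = ES + duration = 9 + 2 = 11
Successor of B2 is M. ES(M) = max(sum(A), sum(B)) = max(15, 11) = 15
Free float = ES(successor) - EF(current) = 15 - 11 = 4

4


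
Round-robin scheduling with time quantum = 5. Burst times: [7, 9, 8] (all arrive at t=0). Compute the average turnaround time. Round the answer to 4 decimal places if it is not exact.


Time quantum = 5
Execution trace:
  J1 runs 5 units, time = 5
  J2 runs 5 units, time = 10
  J3 runs 5 units, time = 15
  J1 runs 2 units, time = 17
  J2 runs 4 units, time = 21
  J3 runs 3 units, time = 24
Finish times: [17, 21, 24]
Average turnaround = 62/3 = 20.6667

20.6667


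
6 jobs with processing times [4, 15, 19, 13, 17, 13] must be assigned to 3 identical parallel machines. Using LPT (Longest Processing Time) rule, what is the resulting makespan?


Sort jobs in decreasing order (LPT): [19, 17, 15, 13, 13, 4]
Assign each job to the least loaded machine:
  Machine 1: jobs [19, 4], load = 23
  Machine 2: jobs [17, 13], load = 30
  Machine 3: jobs [15, 13], load = 28
Makespan = max load = 30

30


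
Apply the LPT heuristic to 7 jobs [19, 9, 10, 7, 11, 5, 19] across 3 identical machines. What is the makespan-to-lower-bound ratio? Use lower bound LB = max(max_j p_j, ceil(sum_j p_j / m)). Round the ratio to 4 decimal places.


LPT order: [19, 19, 11, 10, 9, 7, 5]
Machine loads after assignment: [28, 26, 26]
LPT makespan = 28
Lower bound = max(max_job, ceil(total/3)) = max(19, 27) = 27
Ratio = 28 / 27 = 1.037

1.037


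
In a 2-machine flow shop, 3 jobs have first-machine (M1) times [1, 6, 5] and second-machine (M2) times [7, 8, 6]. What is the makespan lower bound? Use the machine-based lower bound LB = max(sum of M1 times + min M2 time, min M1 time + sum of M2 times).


LB1 = sum(M1 times) + min(M2 times) = 12 + 6 = 18
LB2 = min(M1 times) + sum(M2 times) = 1 + 21 = 22
Lower bound = max(LB1, LB2) = max(18, 22) = 22

22


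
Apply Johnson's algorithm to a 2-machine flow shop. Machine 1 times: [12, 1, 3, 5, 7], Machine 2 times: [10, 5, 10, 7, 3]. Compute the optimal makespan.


Apply Johnson's rule:
  Group 1 (a <= b): [(2, 1, 5), (3, 3, 10), (4, 5, 7)]
  Group 2 (a > b): [(1, 12, 10), (5, 7, 3)]
Optimal job order: [2, 3, 4, 1, 5]
Schedule:
  Job 2: M1 done at 1, M2 done at 6
  Job 3: M1 done at 4, M2 done at 16
  Job 4: M1 done at 9, M2 done at 23
  Job 1: M1 done at 21, M2 done at 33
  Job 5: M1 done at 28, M2 done at 36
Makespan = 36

36


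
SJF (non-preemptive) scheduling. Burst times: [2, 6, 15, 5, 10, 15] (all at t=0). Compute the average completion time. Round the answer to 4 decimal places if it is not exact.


SJF order (ascending): [2, 5, 6, 10, 15, 15]
Completion times:
  Job 1: burst=2, C=2
  Job 2: burst=5, C=7
  Job 3: burst=6, C=13
  Job 4: burst=10, C=23
  Job 5: burst=15, C=38
  Job 6: burst=15, C=53
Average completion = 136/6 = 22.6667

22.6667


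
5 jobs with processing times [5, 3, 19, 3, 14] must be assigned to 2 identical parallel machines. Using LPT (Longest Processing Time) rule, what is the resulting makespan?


Sort jobs in decreasing order (LPT): [19, 14, 5, 3, 3]
Assign each job to the least loaded machine:
  Machine 1: jobs [19, 3], load = 22
  Machine 2: jobs [14, 5, 3], load = 22
Makespan = max load = 22

22


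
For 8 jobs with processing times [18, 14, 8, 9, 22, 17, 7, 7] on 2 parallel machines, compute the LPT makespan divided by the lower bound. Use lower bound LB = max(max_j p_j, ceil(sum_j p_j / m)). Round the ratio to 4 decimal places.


LPT order: [22, 18, 17, 14, 9, 8, 7, 7]
Machine loads after assignment: [51, 51]
LPT makespan = 51
Lower bound = max(max_job, ceil(total/2)) = max(22, 51) = 51
Ratio = 51 / 51 = 1.0

1.0


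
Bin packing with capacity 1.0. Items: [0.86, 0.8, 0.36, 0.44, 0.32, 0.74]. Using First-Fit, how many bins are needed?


Place items sequentially using First-Fit:
  Item 0.86 -> new Bin 1
  Item 0.8 -> new Bin 2
  Item 0.36 -> new Bin 3
  Item 0.44 -> Bin 3 (now 0.8)
  Item 0.32 -> new Bin 4
  Item 0.74 -> new Bin 5
Total bins used = 5

5


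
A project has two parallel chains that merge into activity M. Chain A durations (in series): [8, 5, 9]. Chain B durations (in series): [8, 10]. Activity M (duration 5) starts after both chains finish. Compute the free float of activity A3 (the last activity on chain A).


ES(A3) = sum of predecessors on chain A = 13
EF(A3) = ES + duration = 13 + 9 = 22
Successor of A3 is M. ES(M) = max(sum(A), sum(B)) = max(22, 18) = 22
Free float = ES(successor) - EF(current) = 22 - 22 = 0

0


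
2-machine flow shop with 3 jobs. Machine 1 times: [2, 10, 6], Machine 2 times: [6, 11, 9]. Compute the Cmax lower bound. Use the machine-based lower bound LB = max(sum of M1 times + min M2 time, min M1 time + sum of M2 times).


LB1 = sum(M1 times) + min(M2 times) = 18 + 6 = 24
LB2 = min(M1 times) + sum(M2 times) = 2 + 26 = 28
Lower bound = max(LB1, LB2) = max(24, 28) = 28

28


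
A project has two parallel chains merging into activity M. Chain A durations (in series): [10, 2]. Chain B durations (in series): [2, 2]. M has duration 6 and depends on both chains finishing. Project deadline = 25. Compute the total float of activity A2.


Forward pass: ES(A2) = sum of predecessors on chain A = 10
EF = ES + duration = 10 + 2 = 12
Backward pass: LF(M) = deadline = 25; LS(M) = 25 - 6 = 19
LF(A2) = LS(M) - sum(successors on chain A) = 19 - 0 = 19
LS = LF - duration = 19 - 2 = 17
Total float = LS - ES = 17 - 10 = 7

7


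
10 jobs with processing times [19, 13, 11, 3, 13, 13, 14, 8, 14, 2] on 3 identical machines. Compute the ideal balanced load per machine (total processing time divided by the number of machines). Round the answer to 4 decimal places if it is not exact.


Total processing time = 19 + 13 + 11 + 3 + 13 + 13 + 14 + 8 + 14 + 2 = 110
Number of machines = 3
Ideal balanced load = 110 / 3 = 36.6667

36.6667


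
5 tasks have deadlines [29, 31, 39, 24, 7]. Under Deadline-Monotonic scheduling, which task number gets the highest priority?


Sort tasks by relative deadline (ascending):
  Task 5: deadline = 7
  Task 4: deadline = 24
  Task 1: deadline = 29
  Task 2: deadline = 31
  Task 3: deadline = 39
Priority order (highest first): [5, 4, 1, 2, 3]
Highest priority task = 5

5


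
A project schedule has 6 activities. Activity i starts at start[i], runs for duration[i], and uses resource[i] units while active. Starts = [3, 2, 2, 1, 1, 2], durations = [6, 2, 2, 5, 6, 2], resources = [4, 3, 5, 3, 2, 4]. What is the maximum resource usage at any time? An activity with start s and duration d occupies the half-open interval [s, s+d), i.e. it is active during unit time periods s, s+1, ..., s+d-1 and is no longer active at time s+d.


Each activity i is active on [start_i, start_i + duration_i).
Compute total resource usage per time slot:
  t=0: active resources = [], total = 0
  t=1: active resources = [3, 2], total = 5
  t=2: active resources = [3, 5, 3, 2, 4], total = 17
  t=3: active resources = [4, 3, 5, 3, 2, 4], total = 21
  t=4: active resources = [4, 3, 2], total = 9
  t=5: active resources = [4, 3, 2], total = 9
  t=6: active resources = [4, 2], total = 6
  t=7: active resources = [4], total = 4
  t=8: active resources = [4], total = 4
Peak resource demand = 21

21


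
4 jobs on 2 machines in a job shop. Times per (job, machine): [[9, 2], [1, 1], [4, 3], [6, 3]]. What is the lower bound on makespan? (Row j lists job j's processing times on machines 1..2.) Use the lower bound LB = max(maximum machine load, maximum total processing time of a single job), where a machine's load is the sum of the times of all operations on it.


Machine loads:
  Machine 1: 9 + 1 + 4 + 6 = 20
  Machine 2: 2 + 1 + 3 + 3 = 9
Max machine load = 20
Job totals:
  Job 1: 11
  Job 2: 2
  Job 3: 7
  Job 4: 9
Max job total = 11
Lower bound = max(20, 11) = 20

20


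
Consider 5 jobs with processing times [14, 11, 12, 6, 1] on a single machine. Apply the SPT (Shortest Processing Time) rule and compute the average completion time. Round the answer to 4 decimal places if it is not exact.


Sort jobs by processing time (SPT order): [1, 6, 11, 12, 14]
Compute completion times sequentially:
  Job 1: processing = 1, completes at 1
  Job 2: processing = 6, completes at 7
  Job 3: processing = 11, completes at 18
  Job 4: processing = 12, completes at 30
  Job 5: processing = 14, completes at 44
Sum of completion times = 100
Average completion time = 100/5 = 20.0

20.0
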